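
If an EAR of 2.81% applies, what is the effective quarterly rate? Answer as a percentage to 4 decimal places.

The per-quarter rate i satisfies (1 + i)^4 = 1 + 0.0281.
i = 1.0281^(1/4) − 1 = 0.0069522 = 0.6952%.

0.6952%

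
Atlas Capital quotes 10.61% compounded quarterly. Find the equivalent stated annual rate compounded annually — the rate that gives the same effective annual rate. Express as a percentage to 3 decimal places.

11.040%

EAR = (1 + 0.1061/4)^4 − 1 = 0.110397.
Compounded annually, the equivalent nominal rate is the EAR itself: 11.040%.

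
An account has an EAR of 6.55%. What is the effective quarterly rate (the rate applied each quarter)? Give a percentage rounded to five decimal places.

The per-quarter rate i satisfies (1 + i)^4 = 1 + 0.0655.
i = 1.0655^(1/4) − 1 = 0.0159875 = 1.59875%.

1.59875%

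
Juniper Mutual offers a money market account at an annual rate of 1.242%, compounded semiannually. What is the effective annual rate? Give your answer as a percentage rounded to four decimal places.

EAR = (1 + 0.01242/2)^2 − 1.
= (1 + 0.006210)^2 − 1 = 1.012459 − 1 = 1.2459%.

1.2459%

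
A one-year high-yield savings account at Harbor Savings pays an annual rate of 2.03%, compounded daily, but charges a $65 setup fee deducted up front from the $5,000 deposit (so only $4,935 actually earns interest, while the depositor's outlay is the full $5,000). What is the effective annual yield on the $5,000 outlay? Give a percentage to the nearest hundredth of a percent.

0.72%

Value after one year: 4,935 × (1 + 0.0203/365)^365 = 4,935 × 1.020507 = $5,036.20.
Effective yield on the $5,000 outlay: 5,036.20 / 5,000 − 1 = 0.007240 = 0.72%.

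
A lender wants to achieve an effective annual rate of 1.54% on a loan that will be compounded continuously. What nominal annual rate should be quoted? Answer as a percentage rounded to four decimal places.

1.5283%

Continuous: nominal r satisfies e^r − 1 = 0.0154.
r = ln(1 + 0.0154) = ln(1.0154) = 0.015283 = 1.5283%.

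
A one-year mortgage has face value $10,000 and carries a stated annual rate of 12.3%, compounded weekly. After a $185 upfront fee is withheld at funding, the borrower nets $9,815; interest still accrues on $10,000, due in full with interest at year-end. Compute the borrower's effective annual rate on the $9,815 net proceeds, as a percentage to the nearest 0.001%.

15.203%

Amount owed after one year: 10,000 × (1 + 0.123/52)^52 = 10,000 × 1.130720 = $11,307.20.
Effective rate on net proceeds: 11,307.20 / 9,815 − 1 = 0.152033 = 15.203%.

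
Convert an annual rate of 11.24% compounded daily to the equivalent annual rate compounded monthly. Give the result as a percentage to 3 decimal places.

EAR = (1 + 0.1124/365)^365 − 1 = 0.118941.
Solve (1 + r/12)^12 = 1.118941: r/12 = 1.118941^(1/12) − 1 = 0.009409, so r = 0.112911 = 11.291%.

11.291%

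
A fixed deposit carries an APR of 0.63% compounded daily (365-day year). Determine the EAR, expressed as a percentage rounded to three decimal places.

0.632%

EAR = (1 + 0.0063/365)^365 − 1.
= (1 + 0.000017)^365 − 1 = 1.006320 − 1 = 0.632%.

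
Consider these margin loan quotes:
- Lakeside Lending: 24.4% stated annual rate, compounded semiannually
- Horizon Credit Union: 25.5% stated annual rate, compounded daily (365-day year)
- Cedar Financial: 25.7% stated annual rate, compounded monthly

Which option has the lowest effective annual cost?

Lakeside Lending: (1 + 0.244/2)^2 − 1 = 25.888%
Horizon Credit Union: (1 + 0.255/365)^365 − 1 = 29.035%
Cedar Financial: (1 + 0.257/12)^12 − 1 = 28.954%
The lowest effective annual rate is Lakeside Lending at 25.888%.

Lakeside Lending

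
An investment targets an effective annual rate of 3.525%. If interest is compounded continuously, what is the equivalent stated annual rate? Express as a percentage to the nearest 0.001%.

3.464%

Continuous: nominal r satisfies e^r − 1 = 0.03525.
r = ln(1 + 0.03525) = ln(1.03525) = 0.034643 = 3.464%.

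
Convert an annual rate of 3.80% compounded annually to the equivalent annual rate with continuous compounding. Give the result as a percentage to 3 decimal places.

Compounded annually, EAR = nominal = 0.038000.
Equivalent continuous rate: r = ln(1 + 0.038000) = 0.037296 = 3.730%.

3.730%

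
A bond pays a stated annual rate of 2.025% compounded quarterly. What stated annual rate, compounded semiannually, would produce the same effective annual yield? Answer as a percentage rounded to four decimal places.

EAR = (1 + 0.02025/4)^4 − 1 = 0.020404.
Solve (1 + r/2)^2 = 1.020404: r/2 = 1.020404^(1/2) − 1 = 0.010151, so r = 0.020301 = 2.0301%.

2.0301%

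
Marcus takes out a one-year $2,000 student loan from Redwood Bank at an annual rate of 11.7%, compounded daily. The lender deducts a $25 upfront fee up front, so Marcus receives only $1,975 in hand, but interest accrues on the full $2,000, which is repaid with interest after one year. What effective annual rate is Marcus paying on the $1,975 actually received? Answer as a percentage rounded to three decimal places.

Amount owed after one year: 2,000 × (1 + 0.117/365)^365 = 2,000 × 1.124098 = $2,248.20.
Effective rate on net proceeds: 2,248.20 / 1,975 − 1 = 0.138327 = 13.833%.

13.833%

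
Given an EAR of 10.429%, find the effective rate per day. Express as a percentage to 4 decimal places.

0.0272%

The per-day rate i satisfies (1 + i)^365 = 1 + 0.10429.
i = 1.10429^(1/365) − 1 = 0.0002718 = 0.0272%.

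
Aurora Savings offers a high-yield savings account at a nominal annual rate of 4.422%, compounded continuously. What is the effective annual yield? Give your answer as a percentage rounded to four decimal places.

4.5212%

With continuous compounding, EAR = e^0.04422 − 1.
e^0.04422 = 1.045212, so EAR = 0.045212 = 4.5212%.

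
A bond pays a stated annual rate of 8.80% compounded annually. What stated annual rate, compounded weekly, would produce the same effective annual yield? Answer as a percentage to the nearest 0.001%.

8.441%

Compounded annually, EAR = nominal = 0.088000.
Solve (1 + r/52)^52 = 1.088000: r/52 = 1.088000^(1/52) − 1 = 0.001623, so r = 0.084410 = 8.441%.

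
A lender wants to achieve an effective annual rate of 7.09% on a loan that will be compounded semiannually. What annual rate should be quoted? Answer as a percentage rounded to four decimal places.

6.9686%

(1 + r/2)^2 − 1 = 0.0709, so 1 + r/2 = 1.0709^(1/2).
r/2 = 0.034843, so r = 0.069686 = 6.9686%.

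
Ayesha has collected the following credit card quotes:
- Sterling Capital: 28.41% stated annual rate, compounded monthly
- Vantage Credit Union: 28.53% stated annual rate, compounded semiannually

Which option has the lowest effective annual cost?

Vantage Credit Union

Sterling Capital: (1 + 0.2841/12)^12 − 1 = 32.417%
Vantage Credit Union: (1 + 0.2853/2)^2 − 1 = 30.565%
The lowest effective annual rate is Vantage Credit Union at 30.565%.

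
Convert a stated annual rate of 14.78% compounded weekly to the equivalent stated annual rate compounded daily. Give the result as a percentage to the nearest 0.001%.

EAR = (1 + 0.1478/52)^52 − 1 = 0.159038.
Solve (1 + r/365)^365 = 1.159038: r/365 = 1.159038^(1/365) − 1 = 0.000404, so r = 0.147620 = 14.762%.

14.762%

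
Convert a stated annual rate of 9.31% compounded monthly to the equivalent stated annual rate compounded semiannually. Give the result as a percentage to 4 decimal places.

9.4925%

EAR = (1 + 0.0931/12)^12 − 1 = 0.097177.
Solve (1 + r/2)^2 = 1.097177: r/2 = 1.097177^(1/2) − 1 = 0.047462, so r = 0.094925 = 9.4925%.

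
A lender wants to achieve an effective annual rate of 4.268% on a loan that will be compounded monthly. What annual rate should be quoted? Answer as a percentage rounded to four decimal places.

4.1867%

(1 + r/12)^12 − 1 = 0.04268, so 1 + r/12 = 1.04268^(1/12).
r/12 = 0.003489, so r = 0.041867 = 4.1867%.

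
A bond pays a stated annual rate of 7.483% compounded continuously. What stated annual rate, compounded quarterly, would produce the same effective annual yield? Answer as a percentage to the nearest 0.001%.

EAR under continuous compounding: e^0.07483 − 1 = 0.077701.
Solve (1 + r/4)^4 = 1.077701: r/4 = 1.077701^(1/4) − 1 = 0.018884, so r = 0.075534 = 7.553%.

7.553%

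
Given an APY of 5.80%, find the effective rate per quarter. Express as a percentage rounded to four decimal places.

1.4195%

The per-quarter rate i satisfies (1 + i)^4 = 1 + 0.0580.
i = 1.0580^(1/4) − 1 = 0.0141949 = 1.4195%.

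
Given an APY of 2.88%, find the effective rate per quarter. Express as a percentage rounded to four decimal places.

0.7124%

The per-quarter rate i satisfies (1 + i)^4 = 1 + 0.0288.
i = 1.0288^(1/4) − 1 = 0.0071235 = 0.7124%.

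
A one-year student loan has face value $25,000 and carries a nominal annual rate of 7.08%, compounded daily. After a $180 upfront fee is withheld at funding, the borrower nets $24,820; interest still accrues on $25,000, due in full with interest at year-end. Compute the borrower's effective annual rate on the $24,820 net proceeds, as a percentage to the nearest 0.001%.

8.114%

Amount owed after one year: 25,000 × (1 + 0.0708/365)^365 = 25,000 × 1.073359 = $26,833.98.
Effective rate on net proceeds: 26,833.98 / 24,820 − 1 = 0.081143 = 8.114%.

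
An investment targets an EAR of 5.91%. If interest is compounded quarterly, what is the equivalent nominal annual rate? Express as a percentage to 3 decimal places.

(1 + r/4)^4 − 1 = 0.0591, so 1 + r/4 = 1.0591^(1/4).
r/4 = 0.014458, so r = 0.057834 = 5.783%.

5.783%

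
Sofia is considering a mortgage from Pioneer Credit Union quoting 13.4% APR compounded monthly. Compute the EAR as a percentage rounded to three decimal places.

EAR = (1 + 0.134/12)^12 − 1.
= (1 + 0.011167)^12 − 1 = 1.142544 − 1 = 14.254%.

14.254%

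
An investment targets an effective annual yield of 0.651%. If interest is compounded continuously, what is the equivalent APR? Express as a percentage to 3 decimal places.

Continuous: nominal r satisfies e^r − 1 = 0.00651.
r = ln(1 + 0.00651) = ln(1.00651) = 0.006489 = 0.649%.

0.649%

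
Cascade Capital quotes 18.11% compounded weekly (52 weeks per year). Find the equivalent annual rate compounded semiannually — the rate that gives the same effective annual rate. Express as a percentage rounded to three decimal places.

EAR = (1 + 0.1811/52)^52 − 1 = 0.198158.
Solve (1 + r/2)^2 = 1.198158: r/2 = 1.198158^(1/2) − 1 = 0.094604, so r = 0.189208 = 18.921%.

18.921%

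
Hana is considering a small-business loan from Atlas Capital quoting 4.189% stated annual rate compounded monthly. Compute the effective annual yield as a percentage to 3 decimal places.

EAR = (1 + 0.04189/12)^12 − 1.
= 1.042704 − 1 = 4.270%.

4.270%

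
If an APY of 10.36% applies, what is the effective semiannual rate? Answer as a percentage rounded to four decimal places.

5.0524%

The per-half-year rate i satisfies (1 + i)^2 = 1 + 0.1036.
i = 1.1036^(1/2) − 1 = 0.0505237 = 5.0524%.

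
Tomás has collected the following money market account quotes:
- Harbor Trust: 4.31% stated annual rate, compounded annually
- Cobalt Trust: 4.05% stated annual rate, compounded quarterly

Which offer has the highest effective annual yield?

Harbor Trust

Harbor Trust: compounded annually, EAR = 4.310%
Cobalt Trust: (1 + 0.0405/4)^4 − 1 = 4.112%
The highest effective annual rate is Harbor Trust at 4.310%.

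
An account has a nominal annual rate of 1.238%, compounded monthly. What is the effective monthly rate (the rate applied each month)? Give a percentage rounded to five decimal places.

0.10317%

With a nominal annual rate compounded monthly, the periodic rate is the nominal rate divided by 12.
i = 0.01238 / 12 = 0.0010317 = 0.10317%.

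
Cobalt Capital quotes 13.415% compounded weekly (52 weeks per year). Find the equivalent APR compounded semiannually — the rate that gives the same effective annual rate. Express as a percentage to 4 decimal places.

EAR = (1 + 0.13415/52)^52 − 1 = 0.143367.
Solve (1 + r/2)^2 = 1.143367: r/2 = 1.143367^(1/2) − 1 = 0.069283, so r = 0.138567 = 13.8567%.

13.8567%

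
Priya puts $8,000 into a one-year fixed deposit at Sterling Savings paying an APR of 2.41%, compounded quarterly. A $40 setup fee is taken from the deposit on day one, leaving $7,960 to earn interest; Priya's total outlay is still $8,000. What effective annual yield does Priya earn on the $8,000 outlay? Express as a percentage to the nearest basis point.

Value after one year: 7,960 × (1 + 0.0241/4)^4 = 7,960 × 1.024319 = $8,153.58.
Effective yield on the $8,000 outlay: 8,153.58 / 8,000 − 1 = 0.019197 = 1.92%.

1.92%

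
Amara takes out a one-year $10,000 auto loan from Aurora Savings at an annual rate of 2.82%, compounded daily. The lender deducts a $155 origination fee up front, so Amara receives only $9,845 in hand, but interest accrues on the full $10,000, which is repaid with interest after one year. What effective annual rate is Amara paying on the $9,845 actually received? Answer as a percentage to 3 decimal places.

Amount owed after one year: 10,000 × (1 + 0.0282/365)^365 = 10,000 × 1.028600 = $10,286.00.
Effective rate on net proceeds: 10,286.00 / 9,845 − 1 = 0.044795 = 4.479%.

4.479%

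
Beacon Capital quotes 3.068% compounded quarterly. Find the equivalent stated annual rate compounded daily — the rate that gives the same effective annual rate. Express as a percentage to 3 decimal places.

3.056%

EAR = (1 + 0.03068/4)^4 − 1 = 0.031035.
Solve (1 + r/365)^365 = 1.031035: r/365 = 1.031035^(1/365) − 1 = 0.000084, so r = 0.030564 = 3.056%.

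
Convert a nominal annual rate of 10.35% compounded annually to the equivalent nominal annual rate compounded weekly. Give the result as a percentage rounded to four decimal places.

9.8580%

Compounded annually, EAR = nominal = 0.103500.
Solve (1 + r/52)^52 = 1.103500: r/52 = 1.103500^(1/52) − 1 = 0.001896, so r = 0.098580 = 9.8580%.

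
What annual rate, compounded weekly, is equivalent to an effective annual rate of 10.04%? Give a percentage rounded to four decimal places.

(1 + r/52)^52 − 1 = 0.1004, so 1 + r/52 = 1.1004^(1/52).
r/52 = 0.001842, so r = 0.095762 = 9.5762%.

9.5762%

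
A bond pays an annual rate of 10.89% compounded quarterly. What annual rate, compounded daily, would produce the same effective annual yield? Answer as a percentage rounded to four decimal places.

10.7460%

EAR = (1 + 0.1089/4)^4 − 1 = 0.113428.
Solve (1 + r/365)^365 = 1.113428: r/365 = 1.113428^(1/365) − 1 = 0.000294, so r = 0.107460 = 10.7460%.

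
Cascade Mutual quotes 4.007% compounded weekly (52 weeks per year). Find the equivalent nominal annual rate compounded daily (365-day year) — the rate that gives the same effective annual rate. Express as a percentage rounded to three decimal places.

EAR = (1 + 0.04007/52)^52 − 1 = 0.040868.
Solve (1 + r/365)^365 = 1.040868: r/365 = 1.040868^(1/365) − 1 = 0.000110, so r = 0.040057 = 4.006%.

4.006%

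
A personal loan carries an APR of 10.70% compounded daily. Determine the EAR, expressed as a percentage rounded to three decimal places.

EAR = (1 + 0.1070/365)^365 − 1.
= (1 + 0.000293)^365 − 1 = 1.112917 − 1 = 11.292%.

11.292%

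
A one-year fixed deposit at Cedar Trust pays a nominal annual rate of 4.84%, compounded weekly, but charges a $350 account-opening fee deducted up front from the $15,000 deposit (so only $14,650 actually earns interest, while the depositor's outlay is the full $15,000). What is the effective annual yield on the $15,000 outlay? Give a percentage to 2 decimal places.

Value after one year: 14,650 × (1 + 0.0484/52)^52 = 14,650 × 1.049567 = $15,376.15.
Effective yield on the $15,000 outlay: 15,376.15 / 15,000 − 1 = 0.025077 = 2.51%.

2.51%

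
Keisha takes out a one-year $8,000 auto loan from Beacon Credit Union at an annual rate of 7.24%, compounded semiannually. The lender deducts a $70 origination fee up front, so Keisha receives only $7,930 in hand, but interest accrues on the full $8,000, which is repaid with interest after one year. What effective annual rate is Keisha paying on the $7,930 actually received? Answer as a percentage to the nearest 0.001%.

8.319%

Amount owed after one year: 8,000 × (1 + 0.0724/2)^2 = 8,000 × 1.073710 = $8,589.68.
Effective rate on net proceeds: 8,589.68 / 7,930 − 1 = 0.083188 = 8.319%.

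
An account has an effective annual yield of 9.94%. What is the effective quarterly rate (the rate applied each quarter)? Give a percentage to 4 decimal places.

2.3974%

The per-quarter rate i satisfies (1 + i)^4 = 1 + 0.0994.
i = 1.0994^(1/4) − 1 = 0.0239740 = 2.3974%.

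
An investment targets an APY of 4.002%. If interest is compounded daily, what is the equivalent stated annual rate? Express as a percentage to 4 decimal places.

3.9242%

(1 + r/365)^365 − 1 = 0.04002, so 1 + r/365 = 1.04002^(1/365).
r/365 = 0.000108, so r = 0.039242 = 3.9242%.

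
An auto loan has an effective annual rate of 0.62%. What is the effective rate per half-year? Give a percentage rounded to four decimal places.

0.3095%

The per-half-year rate i satisfies (1 + i)^2 = 1 + 0.0062.
i = 1.0062^(1/2) − 1 = 0.0030952 = 0.3095%.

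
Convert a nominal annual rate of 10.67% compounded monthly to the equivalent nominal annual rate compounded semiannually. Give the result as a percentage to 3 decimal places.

EAR = (1 + 0.1067/12)^12 − 1 = 0.112076.
Solve (1 + r/2)^2 = 1.112076: r/2 = 1.112076^(1/2) − 1 = 0.054550, so r = 0.109100 = 10.910%.

10.910%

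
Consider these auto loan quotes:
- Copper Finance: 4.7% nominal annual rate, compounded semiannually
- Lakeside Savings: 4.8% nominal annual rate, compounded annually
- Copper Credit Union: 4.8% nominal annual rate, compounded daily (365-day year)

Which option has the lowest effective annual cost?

Copper Finance: (1 + 0.047/2)^2 − 1 = 4.755%
Lakeside Savings: compounded annually, EAR = 4.800%
Copper Credit Union: (1 + 0.048/365)^365 − 1 = 4.917%
The lowest effective annual rate is Copper Finance at 4.755%.

Copper Finance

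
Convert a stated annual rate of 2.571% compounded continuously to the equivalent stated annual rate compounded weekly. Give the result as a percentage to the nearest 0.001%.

2.572%

EAR under continuous compounding: e^0.02571 − 1 = 0.026043.
Solve (1 + r/52)^52 = 1.026043: r/52 = 1.026043^(1/52) − 1 = 0.000495, so r = 0.025716 = 2.572%.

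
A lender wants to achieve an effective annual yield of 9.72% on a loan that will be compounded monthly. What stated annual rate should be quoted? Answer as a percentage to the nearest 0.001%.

(1 + r/12)^12 − 1 = 0.0972, so 1 + r/12 = 1.0972^(1/12).
r/12 = 0.007760, so r = 0.093121 = 9.312%.

9.312%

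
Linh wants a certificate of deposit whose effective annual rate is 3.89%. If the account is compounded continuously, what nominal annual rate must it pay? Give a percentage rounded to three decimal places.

3.816%

Continuous: nominal r satisfies e^r − 1 = 0.0389.
r = ln(1 + 0.0389) = ln(1.0389) = 0.038162 = 3.816%.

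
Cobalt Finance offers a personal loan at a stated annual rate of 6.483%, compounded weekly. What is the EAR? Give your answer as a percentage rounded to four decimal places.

EAR = (1 + 0.06483/52)^52 − 1.
= (1 + 0.001247)^52 − 1 = 1.066935 − 1 = 6.6935%.

6.6935%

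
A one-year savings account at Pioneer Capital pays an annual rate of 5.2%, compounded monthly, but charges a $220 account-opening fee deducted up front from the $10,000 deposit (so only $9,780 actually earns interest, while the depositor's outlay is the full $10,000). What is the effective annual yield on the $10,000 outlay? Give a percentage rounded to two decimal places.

3.01%

Value after one year: 9,780 × (1 + 0.052/12)^12 = 9,780 × 1.053257 = $10,300.86.
Effective yield on the $10,000 outlay: 10,300.86 / 10,000 − 1 = 0.030086 = 3.01%.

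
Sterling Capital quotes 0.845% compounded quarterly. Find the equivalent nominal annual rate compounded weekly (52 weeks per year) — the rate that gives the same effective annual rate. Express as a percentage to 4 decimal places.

0.8442%

EAR = (1 + 0.00845/4)^4 − 1 = 0.008477.
Solve (1 + r/52)^52 = 1.008477: r/52 = 1.008477^(1/52) − 1 = 0.000162, so r = 0.008442 = 0.8442%.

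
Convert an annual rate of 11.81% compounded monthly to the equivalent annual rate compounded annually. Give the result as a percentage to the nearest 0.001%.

12.471%

EAR = (1 + 0.1181/12)^12 − 1 = 0.124707.
Compounded annually, the equivalent nominal rate is the EAR itself: 12.471%.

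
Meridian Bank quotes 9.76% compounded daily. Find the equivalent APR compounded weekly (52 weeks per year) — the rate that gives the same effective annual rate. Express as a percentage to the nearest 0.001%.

EAR = (1 + 0.0976/365)^365 − 1 = 0.102507.
Solve (1 + r/52)^52 = 1.102507: r/52 = 1.102507^(1/52) − 1 = 0.001878, so r = 0.097679 = 9.768%.

9.768%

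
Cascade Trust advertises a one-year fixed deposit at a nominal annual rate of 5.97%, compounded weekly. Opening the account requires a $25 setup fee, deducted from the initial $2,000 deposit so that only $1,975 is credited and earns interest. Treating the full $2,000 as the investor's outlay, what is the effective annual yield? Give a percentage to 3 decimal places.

4.821%

Value after one year: 1,975 × (1 + 0.0597/52)^52 = 1,975 × 1.061482 = $2,096.43.
Effective yield on the $2,000 outlay: 2,096.43 / 2,000 − 1 = 0.048213 = 4.821%.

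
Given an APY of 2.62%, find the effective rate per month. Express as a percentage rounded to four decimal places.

The per-month rate i satisfies (1 + i)^12 = 1 + 0.0262.
i = 1.0262^(1/12) − 1 = 0.0021575 = 0.2158%.

0.2158%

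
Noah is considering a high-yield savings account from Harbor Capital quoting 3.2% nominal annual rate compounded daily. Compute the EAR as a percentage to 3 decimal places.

EAR = (1 + 0.032/365)^365 − 1.
= (1 + 0.000088)^365 − 1 = 1.032516 − 1 = 3.252%.

3.252%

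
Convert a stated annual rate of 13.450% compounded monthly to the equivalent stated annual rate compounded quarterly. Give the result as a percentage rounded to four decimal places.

13.6013%

EAR = (1 + 0.13450/12)^12 − 1 = 0.143109.
Solve (1 + r/4)^4 = 1.143109: r/4 = 1.143109^(1/4) − 1 = 0.034003, so r = 0.136013 = 13.6013%.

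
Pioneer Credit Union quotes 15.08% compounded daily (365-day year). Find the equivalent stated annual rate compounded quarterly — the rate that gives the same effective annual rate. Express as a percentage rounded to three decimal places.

EAR = (1 + 0.1508/365)^365 − 1 = 0.162728.
Solve (1 + r/4)^4 = 1.162728: r/4 = 1.162728^(1/4) − 1 = 0.038412, so r = 0.153646 = 15.365%.

15.365%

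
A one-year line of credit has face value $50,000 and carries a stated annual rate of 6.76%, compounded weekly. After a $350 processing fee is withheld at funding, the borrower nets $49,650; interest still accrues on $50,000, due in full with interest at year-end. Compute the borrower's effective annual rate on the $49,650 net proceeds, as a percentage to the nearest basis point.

7.74%

Amount owed after one year: 50,000 × (1 + 0.0676/52)^52 = 50,000 × 1.069890 = $53,494.51.
Effective rate on net proceeds: 53,494.51 / 49,650 − 1 = 0.077432 = 7.74%.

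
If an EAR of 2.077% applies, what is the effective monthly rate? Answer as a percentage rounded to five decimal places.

0.17146%

The per-month rate i satisfies (1 + i)^12 = 1 + 0.02077.
i = 1.02077^(1/12) − 1 = 0.0017146 = 0.17146%.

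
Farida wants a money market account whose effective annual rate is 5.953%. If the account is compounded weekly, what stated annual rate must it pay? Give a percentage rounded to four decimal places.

5.7858%

(1 + r/52)^52 − 1 = 0.05953, so 1 + r/52 = 1.05953^(1/52).
r/52 = 0.001113, so r = 0.057858 = 5.7858%.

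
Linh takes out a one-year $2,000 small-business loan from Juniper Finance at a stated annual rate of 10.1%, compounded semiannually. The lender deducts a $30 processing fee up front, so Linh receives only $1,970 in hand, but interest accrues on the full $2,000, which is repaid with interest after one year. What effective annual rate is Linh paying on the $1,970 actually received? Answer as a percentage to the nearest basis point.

12.04%

Amount owed after one year: 2,000 × (1 + 0.101/2)^2 = 2,000 × 1.103550 = $2,207.10.
Effective rate on net proceeds: 2,207.10 / 1,970 − 1 = 0.120356 = 12.04%.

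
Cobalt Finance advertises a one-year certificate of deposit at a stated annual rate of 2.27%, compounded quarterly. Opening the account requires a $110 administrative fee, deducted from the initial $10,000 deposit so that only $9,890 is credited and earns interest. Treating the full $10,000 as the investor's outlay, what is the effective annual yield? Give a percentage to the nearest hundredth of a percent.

Value after one year: 9,890 × (1 + 0.0227/4)^4 = 9,890 × 1.022894 = $10,116.42.
Effective yield on the $10,000 outlay: 10,116.42 / 10,000 − 1 = 0.011642 = 1.16%.

1.16%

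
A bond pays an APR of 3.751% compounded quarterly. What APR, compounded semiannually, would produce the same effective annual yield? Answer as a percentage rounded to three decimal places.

EAR = (1 + 0.03751/4)^4 − 1 = 0.038041.
Solve (1 + r/2)^2 = 1.038041: r/2 = 1.038041^(1/2) − 1 = 0.018843, so r = 0.037686 = 3.769%.

3.769%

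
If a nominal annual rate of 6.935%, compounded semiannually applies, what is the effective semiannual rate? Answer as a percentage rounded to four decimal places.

3.4675%

With a nominal annual rate compounded semiannually, the periodic rate is the nominal rate divided by 2.
i = 0.06935 / 2 = 0.0346750 = 3.4675%.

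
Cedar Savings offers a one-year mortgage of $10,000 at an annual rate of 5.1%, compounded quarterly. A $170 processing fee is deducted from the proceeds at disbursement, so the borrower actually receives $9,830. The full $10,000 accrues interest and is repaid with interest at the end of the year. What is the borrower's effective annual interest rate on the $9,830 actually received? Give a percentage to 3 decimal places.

7.018%

Amount owed after one year: 10,000 × (1 + 0.051/4)^4 = 10,000 × 1.051984 = $10,519.84.
Effective rate on net proceeds: 10,519.84 / 9,830 − 1 = 0.070177 = 7.018%.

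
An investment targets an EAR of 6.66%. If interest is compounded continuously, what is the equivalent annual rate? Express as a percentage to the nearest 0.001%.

Continuous: nominal r satisfies e^r − 1 = 0.0666.
r = ln(1 + 0.0666) = ln(1.0666) = 0.064476 = 6.448%.

6.448%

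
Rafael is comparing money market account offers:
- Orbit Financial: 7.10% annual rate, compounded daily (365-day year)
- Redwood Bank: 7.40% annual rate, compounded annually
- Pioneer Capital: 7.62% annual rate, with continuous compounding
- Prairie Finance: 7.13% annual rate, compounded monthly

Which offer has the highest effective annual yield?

Orbit Financial: (1 + 0.0710/365)^365 − 1 = 7.357%
Redwood Bank: compounded annually, EAR = 7.400%
Pioneer Capital: e^0.0762 − 1 = 7.918%
Prairie Finance: (1 + 0.0713/12)^12 − 1 = 7.368%
The highest effective annual rate is Pioneer Capital at 7.918%.

Pioneer Capital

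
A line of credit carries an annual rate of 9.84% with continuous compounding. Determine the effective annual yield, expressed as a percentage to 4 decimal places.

10.3404%

With continuous compounding, EAR = e^0.0984 − 1.
e^0.0984 = 1.103404, so EAR = 0.103404 = 10.3404%.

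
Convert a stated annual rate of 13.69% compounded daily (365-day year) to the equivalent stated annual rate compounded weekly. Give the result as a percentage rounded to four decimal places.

13.7055%

EAR = (1 + 0.1369/365)^365 − 1 = 0.146684.
Solve (1 + r/52)^52 = 1.146684: r/52 = 1.146684^(1/52) − 1 = 0.002636, so r = 0.137055 = 13.7055%.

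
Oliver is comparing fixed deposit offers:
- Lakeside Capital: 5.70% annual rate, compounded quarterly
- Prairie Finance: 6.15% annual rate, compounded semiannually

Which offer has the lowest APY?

Lakeside Capital

Lakeside Capital: (1 + 0.0570/4)^4 − 1 = 5.823%
Prairie Finance: (1 + 0.0615/2)^2 − 1 = 6.245%
The lowest effective annual rate is Lakeside Capital at 5.823%.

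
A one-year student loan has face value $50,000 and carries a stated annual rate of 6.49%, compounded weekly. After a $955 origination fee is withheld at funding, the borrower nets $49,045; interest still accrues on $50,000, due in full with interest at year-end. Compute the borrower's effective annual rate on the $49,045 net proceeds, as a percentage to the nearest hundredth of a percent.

Amount owed after one year: 50,000 × (1 + 0.0649/52)^52 = 50,000 × 1.067009 = $53,350.46.
Effective rate on net proceeds: 53,350.46 / 49,045 − 1 = 0.087786 = 8.78%.

8.78%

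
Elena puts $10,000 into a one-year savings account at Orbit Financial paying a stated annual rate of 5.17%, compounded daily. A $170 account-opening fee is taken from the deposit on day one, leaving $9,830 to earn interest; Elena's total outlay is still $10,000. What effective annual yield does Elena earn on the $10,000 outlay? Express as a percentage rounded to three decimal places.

Value after one year: 9,830 × (1 + 0.0517/365)^365 = 9,830 × 1.053056 = $10,351.54.
Effective yield on the $10,000 outlay: 10,351.54 / 10,000 − 1 = 0.035154 = 3.515%.

3.515%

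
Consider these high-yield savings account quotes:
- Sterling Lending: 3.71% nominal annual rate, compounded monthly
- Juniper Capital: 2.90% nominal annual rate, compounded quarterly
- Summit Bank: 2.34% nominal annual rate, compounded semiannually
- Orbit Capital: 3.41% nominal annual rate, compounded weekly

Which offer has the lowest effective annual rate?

Summit Bank

Sterling Lending: (1 + 0.0371/12)^12 − 1 = 3.774%
Juniper Capital: (1 + 0.0290/4)^4 − 1 = 2.932%
Summit Bank: (1 + 0.0234/2)^2 − 1 = 2.354%
Orbit Capital: (1 + 0.0341/52)^52 − 1 = 3.468%
The lowest effective annual rate is Summit Bank at 2.354%.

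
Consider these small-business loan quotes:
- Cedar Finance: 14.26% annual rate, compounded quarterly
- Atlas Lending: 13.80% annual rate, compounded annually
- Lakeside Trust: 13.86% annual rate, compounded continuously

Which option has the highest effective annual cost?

Cedar Finance: (1 + 0.1426/4)^4 − 1 = 15.041%
Atlas Lending: compounded annually, EAR = 13.800%
Lakeside Trust: e^0.1386 − 1 = 14.866%
The highest effective annual rate is Cedar Finance at 15.041%.

Cedar Finance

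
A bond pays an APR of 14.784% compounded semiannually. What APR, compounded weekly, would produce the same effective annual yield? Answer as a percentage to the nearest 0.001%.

14.283%

EAR = (1 + 0.14784/2)^2 − 1 = 0.153304.
Solve (1 + r/52)^52 = 1.153304: r/52 = 1.153304^(1/52) − 1 = 0.002747, so r = 0.142827 = 14.283%.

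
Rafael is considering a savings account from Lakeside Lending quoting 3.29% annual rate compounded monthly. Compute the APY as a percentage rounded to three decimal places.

3.340%

EAR = (1 + 0.0329/12)^12 − 1.
= (1 + 0.002742)^12 − 1 = 1.033401 − 1 = 3.340%.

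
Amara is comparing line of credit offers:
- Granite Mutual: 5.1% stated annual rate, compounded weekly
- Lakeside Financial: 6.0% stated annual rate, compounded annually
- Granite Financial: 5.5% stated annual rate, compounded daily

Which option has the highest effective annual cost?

Lakeside Financial

Granite Mutual: (1 + 0.051/52)^52 − 1 = 5.230%
Lakeside Financial: compounded annually, EAR = 6.000%
Granite Financial: (1 + 0.055/365)^365 − 1 = 5.654%
The highest effective annual rate is Lakeside Financial at 6.000%.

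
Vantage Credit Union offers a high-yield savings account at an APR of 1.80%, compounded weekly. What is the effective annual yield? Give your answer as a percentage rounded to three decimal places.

1.816%

EAR = (1 + 0.0180/52)^52 − 1.
= (1 + 0.000346)^52 − 1 = 1.018160 − 1 = 1.816%.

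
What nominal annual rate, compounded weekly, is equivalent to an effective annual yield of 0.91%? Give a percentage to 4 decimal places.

0.9060%

(1 + r/52)^52 − 1 = 0.0091, so 1 + r/52 = 1.0091^(1/52).
r/52 = 0.000174, so r = 0.009060 = 0.9060%.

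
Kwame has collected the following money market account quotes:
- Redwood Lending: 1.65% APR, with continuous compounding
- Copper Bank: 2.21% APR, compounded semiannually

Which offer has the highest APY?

Redwood Lending: e^0.0165 − 1 = 1.664%
Copper Bank: (1 + 0.0221/2)^2 − 1 = 2.222%
The highest effective annual rate is Copper Bank at 2.222%.

Copper Bank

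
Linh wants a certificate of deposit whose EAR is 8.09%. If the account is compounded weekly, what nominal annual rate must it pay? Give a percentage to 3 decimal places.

7.785%

(1 + r/52)^52 − 1 = 0.0809, so 1 + r/52 = 1.0809^(1/52).
r/52 = 0.001497, so r = 0.077852 = 7.785%.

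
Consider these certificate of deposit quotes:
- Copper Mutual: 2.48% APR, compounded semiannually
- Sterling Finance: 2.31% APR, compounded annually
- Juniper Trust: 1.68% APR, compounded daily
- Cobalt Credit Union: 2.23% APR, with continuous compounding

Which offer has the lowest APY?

Copper Mutual: (1 + 0.0248/2)^2 − 1 = 2.495%
Sterling Finance: compounded annually, EAR = 2.310%
Juniper Trust: (1 + 0.0168/365)^365 − 1 = 1.694%
Cobalt Credit Union: e^0.0223 − 1 = 2.255%
The lowest effective annual rate is Juniper Trust at 1.694%.

Juniper Trust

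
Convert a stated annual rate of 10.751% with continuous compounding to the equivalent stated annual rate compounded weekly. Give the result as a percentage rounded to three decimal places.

10.762%

EAR under continuous compounding: e^0.10751 − 1 = 0.113502.
Solve (1 + r/52)^52 = 1.113502: r/52 = 1.113502^(1/52) − 1 = 0.002070, so r = 0.107621 = 10.762%.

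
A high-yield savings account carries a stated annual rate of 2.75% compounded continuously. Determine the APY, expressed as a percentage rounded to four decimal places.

With continuous compounding, EAR = e^0.0275 − 1.
e^0.0275 = 1.027882, so EAR = 0.027882 = 2.7882%.

2.7882%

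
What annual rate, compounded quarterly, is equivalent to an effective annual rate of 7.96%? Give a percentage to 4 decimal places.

(1 + r/4)^4 − 1 = 0.0796, so 1 + r/4 = 1.0796^(1/4).
r/4 = 0.019332, so r = 0.077329 = 7.7329%.

7.7329%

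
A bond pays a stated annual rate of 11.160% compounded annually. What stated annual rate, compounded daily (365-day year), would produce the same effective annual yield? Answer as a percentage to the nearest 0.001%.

10.582%

Compounded annually, EAR = nominal = 0.111600.
Solve (1 + r/365)^365 = 1.111600: r/365 = 1.111600^(1/365) − 1 = 0.000290, so r = 0.105816 = 10.582%.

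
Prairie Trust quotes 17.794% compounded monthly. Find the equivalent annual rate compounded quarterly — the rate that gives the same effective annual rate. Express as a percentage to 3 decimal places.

18.059%

EAR = (1 + 0.17794/12)^12 − 1 = 0.193194.
Solve (1 + r/4)^4 = 1.193194: r/4 = 1.193194^(1/4) − 1 = 0.045148, so r = 0.180592 = 18.059%.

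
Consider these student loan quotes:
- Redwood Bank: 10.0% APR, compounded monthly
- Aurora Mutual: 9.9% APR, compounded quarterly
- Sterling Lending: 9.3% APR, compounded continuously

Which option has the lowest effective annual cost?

Sterling Lending

Redwood Bank: (1 + 0.100/12)^12 − 1 = 10.471%
Aurora Mutual: (1 + 0.099/4)^4 − 1 = 10.274%
Sterling Lending: e^0.093 − 1 = 9.746%
The lowest effective annual rate is Sterling Lending at 9.746%.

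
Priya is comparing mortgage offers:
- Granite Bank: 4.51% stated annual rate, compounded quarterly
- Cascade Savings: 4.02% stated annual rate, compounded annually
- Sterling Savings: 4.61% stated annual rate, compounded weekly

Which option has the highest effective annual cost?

Sterling Savings

Granite Bank: (1 + 0.0451/4)^4 − 1 = 4.587%
Cascade Savings: compounded annually, EAR = 4.020%
Sterling Savings: (1 + 0.0461/52)^52 − 1 = 4.716%
The highest effective annual rate is Sterling Savings at 4.716%.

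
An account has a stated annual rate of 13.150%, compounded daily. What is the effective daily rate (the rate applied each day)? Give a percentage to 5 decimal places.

With a nominal annual rate compounded daily, the periodic rate is the nominal rate divided by 365.
i = 0.13150 / 365 = 0.0003603 = 0.03603%.

0.03603%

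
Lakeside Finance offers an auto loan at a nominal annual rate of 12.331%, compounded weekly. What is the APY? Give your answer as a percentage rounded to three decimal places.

EAR = (1 + 0.12331/52)^52 − 1.
= 1.131070 − 1 = 13.107%.

13.107%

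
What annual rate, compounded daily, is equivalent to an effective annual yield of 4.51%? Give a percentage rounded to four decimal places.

(1 + r/365)^365 − 1 = 0.0451, so 1 + r/365 = 1.0451^(1/365).
r/365 = 0.000121, so r = 0.044115 = 4.4115%.

4.4115%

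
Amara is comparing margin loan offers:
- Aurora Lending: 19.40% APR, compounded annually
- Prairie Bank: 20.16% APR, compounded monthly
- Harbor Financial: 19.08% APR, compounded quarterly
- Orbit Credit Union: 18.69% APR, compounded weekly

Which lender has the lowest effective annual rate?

Aurora Lending: compounded annually, EAR = 19.400%
Prairie Bank: (1 + 0.2016/12)^12 − 1 = 22.131%
Harbor Financial: (1 + 0.1908/4)^4 − 1 = 20.489%
Orbit Credit Union: (1 + 0.1869/52)^52 − 1 = 20.510%
The lowest effective annual rate is Aurora Lending at 19.400%.

Aurora Lending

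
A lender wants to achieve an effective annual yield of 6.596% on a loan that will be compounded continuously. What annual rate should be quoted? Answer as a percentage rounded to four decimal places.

6.3876%

Continuous: nominal r satisfies e^r − 1 = 0.06596.
r = ln(1 + 0.06596) = ln(1.06596) = 0.063876 = 6.3876%.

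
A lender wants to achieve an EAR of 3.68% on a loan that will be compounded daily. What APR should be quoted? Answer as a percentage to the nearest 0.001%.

3.614%

(1 + r/365)^365 − 1 = 0.0368, so 1 + r/365 = 1.0368^(1/365).
r/365 = 0.000099, so r = 0.036141 = 3.614%.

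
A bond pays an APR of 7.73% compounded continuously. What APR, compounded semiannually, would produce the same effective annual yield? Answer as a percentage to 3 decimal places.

7.881%

EAR under continuous compounding: e^0.0773 − 1 = 0.080366.
Solve (1 + r/2)^2 = 1.080366: r/2 = 1.080366^(1/2) − 1 = 0.039407, so r = 0.078813 = 7.881%.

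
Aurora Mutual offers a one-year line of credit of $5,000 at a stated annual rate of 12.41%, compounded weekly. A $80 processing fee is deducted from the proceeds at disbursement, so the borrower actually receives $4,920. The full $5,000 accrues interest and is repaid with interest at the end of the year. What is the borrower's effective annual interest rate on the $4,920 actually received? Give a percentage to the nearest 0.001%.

15.037%

Amount owed after one year: 5,000 × (1 + 0.1241/52)^52 = 5,000 × 1.131962 = $5,659.81.
Effective rate on net proceeds: 5,659.81 / 4,920 − 1 = 0.150368 = 15.037%.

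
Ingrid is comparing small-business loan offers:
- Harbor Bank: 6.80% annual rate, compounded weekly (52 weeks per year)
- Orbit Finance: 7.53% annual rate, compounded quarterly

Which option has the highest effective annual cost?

Harbor Bank: (1 + 0.0680/52)^52 − 1 = 7.032%
Orbit Finance: (1 + 0.0753/4)^4 − 1 = 7.745%
The highest effective annual rate is Orbit Finance at 7.745%.

Orbit Finance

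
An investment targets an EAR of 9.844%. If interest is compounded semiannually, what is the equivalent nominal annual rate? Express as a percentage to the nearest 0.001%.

(1 + r/2)^2 − 1 = 0.09844, so 1 + r/2 = 1.09844^(1/2).
r/2 = 0.048065, so r = 0.096130 = 9.613%.

9.613%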